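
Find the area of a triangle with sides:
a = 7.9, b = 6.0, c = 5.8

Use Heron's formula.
s = (7.9 + 6.0 + 5.8)/2 = 19.7/2 = 9.85
s − a = 1.95, s − b = 3.85, s − c = 4.05
s(s−a)(s−b)(s−c) = 9.85·1.95·3.85·4.05 ≈ 299.493
Area = √299.493 ≈ 17.3059

Area = 17.31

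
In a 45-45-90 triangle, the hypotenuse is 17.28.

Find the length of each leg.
In a 45-45-90 triangle hypotenuse = leg·√2, so leg = hypotenuse/√2.
Leg = 17.28/√2 ≈ 17.28/1.41421 ≈ 12.2188

Each leg = 12.22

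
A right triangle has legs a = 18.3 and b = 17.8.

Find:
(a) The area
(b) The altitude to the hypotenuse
(a) The legs are perpendicular, so Area = ½·a·b = ½·18.3·17.8 = ½·325.74 = 162.87
(b) Hypotenuse c = √(a² + b²) = √(334.89 + 316.84) = √651.73 ≈ 25.529
    Area = ½·c·h_c  ⇒  h_c = 2·Area/c = 325.74/25.529 ≈ 12.7596

Area = 162.87, h_c = 12.76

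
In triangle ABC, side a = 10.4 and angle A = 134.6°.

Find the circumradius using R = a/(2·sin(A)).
R = a/(2·sin(A)) = 10.4/(2·sin(134.6°))
sin(134.6°) ≈ 0.712026
R ≈ 10.4/(2·0.712026) = 10.4/1.42405 ≈ 7.3031

R = 7.303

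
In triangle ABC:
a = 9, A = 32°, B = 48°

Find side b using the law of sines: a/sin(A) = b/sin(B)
a/sin(A) = b/sin(B)  ⇒  b = a·sin(B)/sin(A) = 9·sin(48°)/sin(32°)
sin(48°) ≈ 0.743145, sin(32°) ≈ 0.529919
b ≈ 9·0.743145/0.529919 ≈ 6.6883/0.529919 ≈ 12.6214

b = 12.62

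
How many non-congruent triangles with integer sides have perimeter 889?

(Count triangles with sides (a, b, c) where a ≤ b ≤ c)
Let a ≤ b ≤ c with a + b + c = 889. The only binding inequality is a + b > c, i.e. 889 − c > c, so c < 889/2; and c ≥ 889/3 since c is the largest side.
So 297 ≤ c ≤ 444. For each c, b runs from ⌈(889 − c)/2⌉ up to c (then a = 889 − b − c satisfies 1 ≤ a ≤ b automatically), giving c − ⌈(889 − c)/2⌉ + 1 choices.
Summing over c: 2 + 3 + 5 + 6 + … + 221 + 222  (148 terms, c = 297, …, 444) = 16576
Check (closed form: nearest integer to p²/48 for even p, (p+3)²/48 for odd p): (889+3)²/48 = 892²/48 = 795664/48 ≈ 16576.33 → 16576

16576 triangles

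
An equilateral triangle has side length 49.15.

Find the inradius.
r = Area/s with s the semi-perimeter.
Area = (√3/4)·49.15² = (√3/4)·2415.7225 ≈ 0.433013·2415.7225 ≈ 1046.04
s = 3·49.15/2 = 73.725
r ≈ 1046.04/73.725 ≈ 14.1884
(Equivalently r = side/(2√3) = 49.15/3.4641 ≈ 14.1884.)

r = 14.19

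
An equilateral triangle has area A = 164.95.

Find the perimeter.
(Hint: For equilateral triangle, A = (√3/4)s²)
A = (√3/4)s²  ⇒  s² = 4A/√3 = 4·164.95/√3 = 659.8/1.73205 ≈ 380.936
s ≈ √380.936 ≈ 19.5176
Perimeter = 3s ≈ 3·19.5176 ≈ 58.5527

Perimeter = 58.55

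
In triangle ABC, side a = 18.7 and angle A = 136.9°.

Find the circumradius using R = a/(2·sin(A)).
R = a/(2·sin(A)) = 18.7/(2·sin(136.9°))
sin(136.9°) ≈ 0.683274
R ≈ 18.7/(2·0.683274) = 18.7/1.36655 ≈ 13.6841

R = 13.68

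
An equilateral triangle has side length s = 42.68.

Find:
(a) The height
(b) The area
(a) The height splits the triangle into two 30-60-90 halves: h = s·√3/2 = 42.68·1.73205/2 ≈ 73.9239/2 ≈ 36.962
(b) Area = (√3/4)·s² = (√3/4)·42.68² = (√3/4)·1821.5824 ≈ 0.433013·1821.5824 ≈ 788.768

Height = 36.96, Area = 788.8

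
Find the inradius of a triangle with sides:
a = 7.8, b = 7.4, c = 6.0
r = Area/s where s is the semi-perimeter.
s = (7.8 + 7.4 + 6.0)/2 = 21.2/2 = 10.6
Area = √(s(s−a)(s−b)(s−c)) = √(10.6·2.8·3.2·4.6) ≈ √436.89 ≈ 20.9019
r ≈ 20.9019/10.6 ≈ 1.97188

r = 1.972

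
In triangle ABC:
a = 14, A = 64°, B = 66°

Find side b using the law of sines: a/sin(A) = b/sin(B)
a/sin(A) = b/sin(B)  ⇒  b = a·sin(B)/sin(A) = 14·sin(66°)/sin(64°)
sin(66°) ≈ 0.913545, sin(64°) ≈ 0.898794
b ≈ 14·0.913545/0.898794 ≈ 12.7896/0.898794 ≈ 14.2298

b = 14.23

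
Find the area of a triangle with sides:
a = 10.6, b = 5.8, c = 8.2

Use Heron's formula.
s = (10.6 + 5.8 + 8.2)/2 = 24.6/2 = 12.3
s − a = 1.7, s − b = 6.5, s − c = 4.1
s(s−a)(s−b)(s−c) = 12.3·1.7·6.5·4.1 ≈ 557.251
Area = √557.251 ≈ 23.6062

Area = 23.61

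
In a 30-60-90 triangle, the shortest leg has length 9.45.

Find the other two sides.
In a 30-60-90 triangle the sides are in ratio 1 : √3 : 2 (short leg : long leg : hypotenuse).
Long leg = 9.45·√3 ≈ 9.45·1.73205 ≈ 16.3679
Hypotenuse = 2·9.45 = 18.9

Long leg = 9.45√3 = 16.37, Hypotenuse = 18.9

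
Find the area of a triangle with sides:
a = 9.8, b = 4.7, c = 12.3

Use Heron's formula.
s = (9.8 + 4.7 + 12.3)/2 = 26.8/2 = 13.4
s − a = 3.6, s − b = 8.7, s − c = 1.1
s(s−a)(s−b)(s−c) = 13.4·3.6·8.7·1.1 ≈ 461.657
Area = √461.657 ≈ 21.4862

Area = 21.49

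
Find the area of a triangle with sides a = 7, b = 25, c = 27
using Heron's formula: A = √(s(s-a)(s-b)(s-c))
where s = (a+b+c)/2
s = (7 + 25 + 27)/2 = 59/2 = 29.5
s − a = 22.5, s − b = 4.5, s − c = 2.5
s(s−a)(s−b)(s−c) = 29.5·22.5·4.5·2.5 = 7467.1875
Area = √7467.1875 ≈ 86.4129

s = 29.5, Area = 86.41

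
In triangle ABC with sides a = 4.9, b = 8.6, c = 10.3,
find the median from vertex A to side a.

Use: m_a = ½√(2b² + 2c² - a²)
m_a = ½√(2·8.6² + 2·10.3² − 4.9²) = ½√(2·73.96 + 2·106.09 − 24.01) = ½√(147.92 + 212.18 − 24.01) = ½√336.09
√336.09 ≈ 18.3328, so m_a ≈ 9.16638

m_a = 9.166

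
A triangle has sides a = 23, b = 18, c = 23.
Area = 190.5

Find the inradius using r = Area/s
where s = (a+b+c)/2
s = (23 + 18 + 23)/2 = 64/2 = 32
r = Area/s = 190.5/32 ≈ 5.95312

r = 5.953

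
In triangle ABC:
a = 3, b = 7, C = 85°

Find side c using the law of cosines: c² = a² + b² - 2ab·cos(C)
c² = 3² + 7² − 2·3·7·cos(85°)
cos(85°) ≈ 0.0871557
c² ≈ 9 + 49 − 42·(0.0871557) ≈ 58 − 3.66054 ≈ 54.3395
c ≈ √54.3395 ≈ 7.37153

c = 7.372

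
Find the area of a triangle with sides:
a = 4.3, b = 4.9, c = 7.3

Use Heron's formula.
s = (4.3 + 4.9 + 7.3)/2 = 16.5/2 = 8.25
s − a = 3.95, s − b = 3.35, s − c = 0.95
s(s−a)(s−b)(s−c) = 8.25·3.95·3.35·0.95 ≈ 103.71
Area = √103.71 ≈ 10.1838

Area = 10.18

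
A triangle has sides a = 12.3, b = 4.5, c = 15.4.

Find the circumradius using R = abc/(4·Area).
First find the area with Heron's formula.
s = (12.3 + 4.5 + 15.4)/2 = 16.1
Area = √(s(s−a)(s−b)(s−c)) = √(16.1·3.8·11.6·0.7) ≈ √496.782 ≈ 22.2886
abc = 12.3·4.5·15.4 = 852.39
R = abc/(4·Area) ≈ 852.39/(4·22.2886) = 852.39/89.1544 ≈ 9.56083

R = 9.561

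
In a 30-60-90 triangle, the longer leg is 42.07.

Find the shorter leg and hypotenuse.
In a 30-60-90 triangle the sides are in ratio 1 : √3 : 2, so short leg = long leg/√3 and hypotenuse = 2·(short leg).
Short leg = 42.07/√3 ≈ 42.07/1.73205 ≈ 24.2891
Hypotenuse = 2·24.2891 ≈ 48.5783

Short leg = 24.29, Hypotenuse = 48.58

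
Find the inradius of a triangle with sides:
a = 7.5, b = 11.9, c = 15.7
r = Area/s where s is the semi-perimeter.
s = (7.5 + 11.9 + 15.7)/2 = 35.1/2 = 17.55
Area = √(s(s−a)(s−b)(s−c)) = √(17.55·10.05·5.65·1.85) ≈ √1843.59 ≈ 42.937
r ≈ 42.937/17.55 ≈ 2.44655

r = 2.447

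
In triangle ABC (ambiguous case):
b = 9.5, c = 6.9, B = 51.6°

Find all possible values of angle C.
b/sin(B) = c/sin(C)  ⇒  sin(C) = c·sin(B)/b = 6.9·sin(51.6°)/9.5
sin(51.6°) ≈ 0.783693
sin(C) ≈ 6.9·0.783693/9.5 ≈ 5.40748/9.5 ≈ 0.569209
Candidate 1: C₁ = arcsin(0.569209) ≈ 34.6951°  →  A = 180° − 51.6° − 34.6951° ≈ 93.7049° > 0, valid
Candidate 2: C₂ = 180° − C₁ ≈ 145.305°  →  A = 180° − 51.6° − 145.305° ≈ -16.9049° ≤ 0, not a valid triangle

C = 34.7° (one solution)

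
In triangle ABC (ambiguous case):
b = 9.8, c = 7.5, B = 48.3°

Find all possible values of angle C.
b/sin(B) = c/sin(C)  ⇒  sin(C) = c·sin(B)/b = 7.5·sin(48.3°)/9.8
sin(48.3°) ≈ 0.746638
sin(C) ≈ 7.5·0.746638/9.8 ≈ 5.59979/9.8 ≈ 0.571407
Candidate 1: C₁ = arcsin(0.571407) ≈ 34.8484°  →  A = 180° − 48.3° − 34.8484° ≈ 96.8516° > 0, valid
Candidate 2: C₂ = 180° − C₁ ≈ 145.152°  →  A = 180° − 48.3° − 145.152° ≈ -13.4516° ≤ 0, not a valid triangle

C = 34.85° (one solution)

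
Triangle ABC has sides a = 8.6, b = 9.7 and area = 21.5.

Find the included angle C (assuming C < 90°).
Area = ½·a·b·sin(C)  ⇒  sin(C) = 2·Area/(a·b) = 2·21.5/(8.6·9.7) = 43/83.42 ≈ 0.515464
C = arcsin(0.515464) ≈ 31.0285° (taking the acute solution since C < 90°)

C = 31.03°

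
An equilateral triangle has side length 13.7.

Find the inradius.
r = Area/s with s the semi-perimeter.
Area = (√3/4)·13.7² = (√3/4)·187.69 ≈ 0.433013·187.69 ≈ 81.2722
s = 3·13.7/2 = 20.55
r ≈ 81.2722/20.55 ≈ 3.95485
(Equivalently r = side/(2√3) = 13.7/3.4641 ≈ 3.95485.)

r = 3.955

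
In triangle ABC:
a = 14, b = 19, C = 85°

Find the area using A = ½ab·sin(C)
A = ½·a·b·sin(C) = ½·14·19·sin(85°)
sin(85°) ≈ 0.996195
A ≈ ½·266·0.996195 = 133·0.996195 ≈ 132.494

Area = 132.5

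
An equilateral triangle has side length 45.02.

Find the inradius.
r = Area/s with s the semi-perimeter.
Area = (√3/4)·45.02² = (√3/4)·2026.8004 ≈ 0.433013·2026.8004 ≈ 877.63
s = 3·45.02/2 = 67.53
r ≈ 877.63/67.53 ≈ 12.9962
(Equivalently r = side/(2√3) = 45.02/3.4641 ≈ 12.9962.)

r = 13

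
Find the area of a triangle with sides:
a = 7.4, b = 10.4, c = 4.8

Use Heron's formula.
s = (7.4 + 10.4 + 4.8)/2 = 22.6/2 = 11.3
s − a = 3.9, s − b = 0.9, s − c = 6.5
s(s−a)(s−b)(s−c) = 11.3·3.9·0.9·6.5 ≈ 257.81
Area = √257.81 ≈ 16.0564

Area = 16.06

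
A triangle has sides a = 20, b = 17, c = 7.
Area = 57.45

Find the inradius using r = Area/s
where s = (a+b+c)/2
s = (20 + 17 + 7)/2 = 44/2 = 22
r = Area/s = 57.45/22 ≈ 2.61136

r = 2.611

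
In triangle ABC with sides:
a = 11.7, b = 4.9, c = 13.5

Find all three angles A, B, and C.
Law of cosines for each angle (a² = 136.89, b² = 24.01, c² = 182.25):
cos(A) = (b² + c² − a²)/(2bc) = (24.01 + 182.25 − 136.89)/(2·4.9·13.5) = 69.37/132.3 ≈ 0.524339  ⇒  A ≈ 58.3763°
cos(B) = (a² + c² − b²)/(2ac) = (136.89 + 182.25 − 24.01)/(2·11.7·13.5) = 295.13/315.9 ≈ 0.934251  ⇒  B ≈ 20.8925°
cos(C) = (a² + b² − c²)/(2ab) = (136.89 + 24.01 − 182.25)/(2·11.7·4.9) = -21.35/114.66 ≈ -0.186203  ⇒  C ≈ 100.731°
Check: A + B + C ≈ 180°

A = 58.38°, B = 20.89°, C = 100.7°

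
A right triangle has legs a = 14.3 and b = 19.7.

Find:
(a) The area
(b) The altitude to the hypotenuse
(a) The legs are perpendicular, so Area = ½·a·b = ½·14.3·19.7 = ½·281.71 = 140.855
(b) Hypotenuse c = √(a² + b²) = √(204.49 + 388.09) = √592.58 ≈ 24.343
    Area = ½·c·h_c  ⇒  h_c = 2·Area/c = 281.71/24.343 ≈ 11.5725

Area = 140.855, h_c = 11.57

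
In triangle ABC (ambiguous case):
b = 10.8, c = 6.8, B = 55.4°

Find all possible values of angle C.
b/sin(B) = c/sin(C)  ⇒  sin(C) = c·sin(B)/b = 6.8·sin(55.4°)/10.8
sin(55.4°) ≈ 0.823136
sin(C) ≈ 6.8·0.823136/10.8 ≈ 5.59733/10.8 ≈ 0.518271
Candidate 1: C₁ = arcsin(0.518271) ≈ 31.2163°  →  A = 180° − 55.4° − 31.2163° ≈ 93.3837° > 0, valid
Candidate 2: C₂ = 180° − C₁ ≈ 148.784°  →  A = 180° − 55.4° − 148.784° ≈ -24.1837° ≤ 0, not a valid triangle

C = 31.22° (one solution)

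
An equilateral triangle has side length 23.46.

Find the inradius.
r = Area/s with s the semi-perimeter.
Area = (√3/4)·23.46² = (√3/4)·550.3716 ≈ 0.433013·550.3716 ≈ 238.318
s = 3·23.46/2 = 35.19
r ≈ 238.318/35.19 ≈ 6.77232
(Equivalently r = side/(2√3) = 23.46/3.4641 ≈ 6.77232.)

r = 6.772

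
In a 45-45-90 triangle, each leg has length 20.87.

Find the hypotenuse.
In a 45-45-90 triangle the sides are in ratio 1 : 1 : √2, so hypotenuse = leg·√2.
Hypotenuse = 20.87·√2 ≈ 20.87·1.41421 ≈ 29.5146

Hypotenuse = 20.87√2 = 29.51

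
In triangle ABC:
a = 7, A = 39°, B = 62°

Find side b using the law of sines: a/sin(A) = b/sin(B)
a/sin(A) = b/sin(B)  ⇒  b = a·sin(B)/sin(A) = 7·sin(62°)/sin(39°)
sin(62°) ≈ 0.882948, sin(39°) ≈ 0.62932
b ≈ 7·0.882948/0.62932 ≈ 6.18063/0.62932 ≈ 9.82112

b = 9.821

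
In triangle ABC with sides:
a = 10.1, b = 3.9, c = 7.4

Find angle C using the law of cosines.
c² = a² + b² − 2ab·cos(C)  ⇒  cos(C) = (a² + b² − c²)/(2ab)
cos(C) = (10.1² + 3.9² − 7.4²)/(2·10.1·3.9) = (102.01 + 15.21 − 54.76)/78.78 = 62.46/78.78 ≈ 0.792841
C = arccos(0.792841) ≈ 37.5482°

C = 37.55°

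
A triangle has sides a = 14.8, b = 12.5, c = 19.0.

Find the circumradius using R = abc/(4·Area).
First find the area with Heron's formula.
s = (14.8 + 12.5 + 19.0)/2 = 23.15
Area = √(s(s−a)(s−b)(s−c)) = √(23.15·8.35·10.65·4.15) ≈ √8543.49 ≈ 92.431
abc = 14.8·12.5·19.0 = 3515
R = abc/(4·Area) ≈ 3515/(4·92.431) = 3515/369.724 ≈ 9.50709

R = 9.507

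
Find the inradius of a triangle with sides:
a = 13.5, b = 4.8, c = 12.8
r = Area/s where s is the semi-perimeter.
s = (13.5 + 4.8 + 12.8)/2 = 31.1/2 = 15.55
Area = √(s(s−a)(s−b)(s−c)) = √(15.55·2.05·10.75·2.75) ≈ √942.379 ≈ 30.6982
r ≈ 30.6982/15.55 ≈ 1.97416

r = 1.974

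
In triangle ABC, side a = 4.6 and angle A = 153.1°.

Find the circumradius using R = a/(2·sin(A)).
R = a/(2·sin(A)) = 4.6/(2·sin(153.1°))
sin(153.1°) ≈ 0.452435
R ≈ 4.6/(2·0.452435) = 4.6/0.904869 ≈ 5.08361

R = 5.084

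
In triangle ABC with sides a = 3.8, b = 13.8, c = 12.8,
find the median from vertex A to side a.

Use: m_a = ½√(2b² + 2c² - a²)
m_a = ½√(2·13.8² + 2·12.8² − 3.8²) = ½√(2·190.44 + 2·163.84 − 14.44) = ½√(380.88 + 327.68 − 14.44) = ½√694.12
√694.12 ≈ 26.3462, so m_a ≈ 13.1731

m_a = 13.17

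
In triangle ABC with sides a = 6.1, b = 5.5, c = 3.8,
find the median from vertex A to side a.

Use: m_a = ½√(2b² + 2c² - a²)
m_a = ½√(2·5.5² + 2·3.8² − 6.1²) = ½√(2·30.25 + 2·14.44 − 37.21) = ½√(60.5 + 28.88 − 37.21) = ½√52.17
√52.17 ≈ 7.22288, so m_a ≈ 3.61144

m_a = 3.611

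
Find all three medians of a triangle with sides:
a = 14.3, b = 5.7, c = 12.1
Median formula: m_a = ½√(2b² + 2c² − a²) (and cyclically). a² = 204.49, b² = 32.49, c² = 146.41.
m_a = ½√(2·32.49 + 2·146.41 − 204.49) = ½√153.31 ≈ ½·12.3818 ≈ 6.19092
m_b = ½√(2·204.49 + 2·146.41 − 32.49) = ½√669.31 ≈ ½·25.871 ≈ 12.9355
m_c = ½√(2·204.49 + 2·32.49 − 146.41) = ½√327.55 ≈ ½·18.0983 ≈ 9.04917

m_a = 6.191, m_b = 12.94, m_c = 9.049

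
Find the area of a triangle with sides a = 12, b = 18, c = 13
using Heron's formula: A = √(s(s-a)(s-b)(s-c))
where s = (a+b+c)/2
s = (12 + 18 + 13)/2 = 43/2 = 21.5
s − a = 9.5, s − b = 3.5, s − c = 8.5
s(s−a)(s−b)(s−c) = 21.5·9.5·3.5·8.5 = 6076.4375
Area = √6076.4375 ≈ 77.9515

s = 21.5, Area = 77.95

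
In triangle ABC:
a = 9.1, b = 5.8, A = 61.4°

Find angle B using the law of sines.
a/sin(A) = b/sin(B)  ⇒  sin(B) = b·sin(A)/a = 5.8·sin(61.4°)/9.1
sin(61.4°) ≈ 0.877983
sin(B) ≈ 5.8·0.877983/9.1 ≈ 5.0923/9.1 ≈ 0.559594
B = arcsin(0.559594) ≈ 34.0277°
(Since b ≤ a we need B ≤ A, so the obtuse alternative 180° − 34.0277° ≈ 145.972° is rejected.)

B = 34.03°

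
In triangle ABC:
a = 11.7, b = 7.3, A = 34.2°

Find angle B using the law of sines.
a/sin(A) = b/sin(B)  ⇒  sin(B) = b·sin(A)/a = 7.3·sin(34.2°)/11.7
sin(34.2°) ≈ 0.562083
sin(B) ≈ 7.3·0.562083/11.7 ≈ 4.10321/11.7 ≈ 0.350702
B = arcsin(0.350702) ≈ 20.5302°
(Since b ≤ a we need B ≤ A, so the obtuse alternative 180° − 20.5302° ≈ 159.47° is rejected.)

B = 20.53°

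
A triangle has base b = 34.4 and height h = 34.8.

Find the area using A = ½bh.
A = ½·b·h = ½·34.4·34.8 = ½·1197.12 = 598.56

Area = 598.56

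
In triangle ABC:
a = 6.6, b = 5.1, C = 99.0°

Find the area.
Two sides and the included angle (SAS): A = ½·a·b·sin(C) = ½·6.6·5.1·sin(99.0°)
sin(99.0°) ≈ 0.987688
A ≈ ½·33.66·0.987688 = 16.83·0.987688 ≈ 16.6228

Area = 16.62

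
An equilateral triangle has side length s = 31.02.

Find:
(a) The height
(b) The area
(a) The height splits the triangle into two 30-60-90 halves: h = s·√3/2 = 31.02·1.73205/2 ≈ 53.7282/2 ≈ 26.8641
(b) Area = (√3/4)·s² = (√3/4)·31.02² = (√3/4)·962.2404 ≈ 0.433013·962.2404 ≈ 416.662

Height = 26.86, Area = 416.7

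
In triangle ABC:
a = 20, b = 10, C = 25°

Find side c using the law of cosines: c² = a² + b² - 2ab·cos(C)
c² = 20² + 10² − 2·20·10·cos(25°)
cos(25°) ≈ 0.906308
c² ≈ 400 + 100 − 400·(0.906308) ≈ 500 − 362.523 ≈ 137.477
c ≈ √137.477 ≈ 11.7251

c = 11.73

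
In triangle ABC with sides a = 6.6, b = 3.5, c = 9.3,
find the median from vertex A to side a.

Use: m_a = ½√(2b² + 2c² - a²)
m_a = ½√(2·3.5² + 2·9.3² − 6.6²) = ½√(2·12.25 + 2·86.49 − 43.56) = ½√(24.5 + 172.98 − 43.56) = ½√153.92
√153.92 ≈ 12.4064, so m_a ≈ 6.20322

m_a = 6.203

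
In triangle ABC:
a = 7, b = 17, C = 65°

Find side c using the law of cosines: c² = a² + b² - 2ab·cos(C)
c² = 7² + 17² − 2·7·17·cos(65°)
cos(65°) ≈ 0.422618
c² ≈ 49 + 289 − 238·(0.422618) ≈ 338 − 100.583 ≈ 237.417
c ≈ √237.417 ≈ 15.4083

c = 15.41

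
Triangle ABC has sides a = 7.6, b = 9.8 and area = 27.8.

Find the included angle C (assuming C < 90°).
Area = ½·a·b·sin(C)  ⇒  sin(C) = 2·Area/(a·b) = 2·27.8/(7.6·9.8) = 55.6/74.48 ≈ 0.746509
C = arcsin(0.746509) ≈ 48.2889° (taking the acute solution since C < 90°)

C = 48.29°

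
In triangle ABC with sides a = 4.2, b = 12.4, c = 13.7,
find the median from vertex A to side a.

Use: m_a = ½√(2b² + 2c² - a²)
m_a = ½√(2·12.4² + 2·13.7² − 4.2²) = ½√(2·153.76 + 2·187.69 − 17.64) = ½√(307.52 + 375.38 − 17.64) = ½√665.26
√665.26 ≈ 25.7926, so m_a ≈ 12.8963

m_a = 12.9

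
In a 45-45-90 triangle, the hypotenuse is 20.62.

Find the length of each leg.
In a 45-45-90 triangle hypotenuse = leg·√2, so leg = hypotenuse/√2.
Leg = 20.62/√2 ≈ 20.62/1.41421 ≈ 14.5805

Each leg = 14.58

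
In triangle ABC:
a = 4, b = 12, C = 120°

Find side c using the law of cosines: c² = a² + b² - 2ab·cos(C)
c² = 4² + 12² − 2·4·12·cos(120°)
cos(120°) ≈ -0.5
c² ≈ 16 + 144 − 96·(-0.5) ≈ 160 + 48 ≈ 208
c ≈ √208 ≈ 14.4222

c = 14.42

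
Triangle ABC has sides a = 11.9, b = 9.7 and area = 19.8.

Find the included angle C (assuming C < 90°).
Area = ½·a·b·sin(C)  ⇒  sin(C) = 2·Area/(a·b) = 2·19.8/(11.9·9.7) = 39.6/115.43 ≈ 0.343065
C = arcsin(0.343065) ≈ 20.0637° (taking the acute solution since C < 90°)

C = 20.06°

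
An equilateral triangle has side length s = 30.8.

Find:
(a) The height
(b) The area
(a) The height splits the triangle into two 30-60-90 halves: h = s·√3/2 = 30.8·1.73205/2 ≈ 53.3472/2 ≈ 26.6736
(b) Area = (√3/4)·s² = (√3/4)·30.8² = (√3/4)·948.64 ≈ 0.433013·948.64 ≈ 410.773

Height = 26.67, Area = 410.8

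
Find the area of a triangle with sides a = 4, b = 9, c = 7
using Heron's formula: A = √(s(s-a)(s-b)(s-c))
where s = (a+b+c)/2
s = (4 + 9 + 7)/2 = 20/2 = 10
s − a = 6, s − b = 1, s − c = 3
s(s−a)(s−b)(s−c) = 10·6·1·3 = 180
Area = √180 ≈ 13.4164

s = 10.0, Area = 13.42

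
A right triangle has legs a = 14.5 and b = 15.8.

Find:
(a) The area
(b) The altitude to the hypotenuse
(a) The legs are perpendicular, so Area = ½·a·b = ½·14.5·15.8 = ½·229.1 = 114.55
(b) Hypotenuse c = √(a² + b²) = √(210.25 + 249.64) = √459.89 ≈ 21.445
    Area = ½·c·h_c  ⇒  h_c = 2·Area/c = 229.1/21.445 ≈ 10.6831

Area = 114.55, h_c = 10.68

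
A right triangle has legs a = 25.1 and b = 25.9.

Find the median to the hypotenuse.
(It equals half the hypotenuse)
Hypotenuse c = √(a² + b²) = √(630.01 + 670.81) = √1300.82 ≈ 36.0669
Median to hypotenuse = c/2 ≈ 36.0669/2 ≈ 18.0334

Median = 18.03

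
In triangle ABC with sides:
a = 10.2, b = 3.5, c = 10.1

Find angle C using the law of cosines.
c² = a² + b² − 2ab·cos(C)  ⇒  cos(C) = (a² + b² − c²)/(2ab)
cos(C) = (10.2² + 3.5² − 10.1²)/(2·10.2·3.5) = (104.04 + 12.25 − 102.01)/71.4 = 14.28/71.4 ≈ 0.2
C = arccos(0.2) ≈ 78.463°

C = 78.46°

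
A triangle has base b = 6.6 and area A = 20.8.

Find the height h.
A = ½·b·h  ⇒  h = 2A/b = 2·20.8/6.6 = 41.6/6.6 ≈ 6.30303

h = 6.303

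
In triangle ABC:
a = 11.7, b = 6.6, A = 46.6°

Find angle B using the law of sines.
a/sin(A) = b/sin(B)  ⇒  sin(B) = b·sin(A)/a = 6.6·sin(46.6°)/11.7
sin(46.6°) ≈ 0.726575
sin(B) ≈ 6.6·0.726575/11.7 ≈ 4.79539/11.7 ≈ 0.409863
B = arcsin(0.409863) ≈ 24.1962°
(Since b ≤ a we need B ≤ A, so the obtuse alternative 180° − 24.1962° ≈ 155.804° is rejected.)

B = 24.2°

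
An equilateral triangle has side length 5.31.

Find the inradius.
r = Area/s with s the semi-perimeter.
Area = (√3/4)·5.31² = (√3/4)·28.1961 ≈ 0.433013·28.1961 ≈ 12.2093
s = 3·5.31/2 = 7.965
r ≈ 12.2093/7.965 ≈ 1.53286
(Equivalently r = side/(2√3) = 5.31/3.4641 ≈ 1.53286.)

r = 1.533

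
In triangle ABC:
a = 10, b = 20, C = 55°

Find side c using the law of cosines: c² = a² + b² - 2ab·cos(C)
c² = 10² + 20² − 2·10·20·cos(55°)
cos(55°) ≈ 0.573576
c² ≈ 100 + 400 − 400·(0.573576) ≈ 500 − 229.431 ≈ 270.569
c ≈ √270.569 ≈ 16.449

c = 16.45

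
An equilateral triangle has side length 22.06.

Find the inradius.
r = Area/s with s the semi-perimeter.
Area = (√3/4)·22.06² = (√3/4)·486.6436 ≈ 0.433013·486.6436 ≈ 210.723
s = 3·22.06/2 = 33.09
r ≈ 210.723/33.09 ≈ 6.36817
(Equivalently r = side/(2√3) = 22.06/3.4641 ≈ 6.36817.)

r = 6.368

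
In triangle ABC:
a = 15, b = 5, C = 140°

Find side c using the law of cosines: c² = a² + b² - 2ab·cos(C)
c² = 15² + 5² − 2·15·5·cos(140°)
cos(140°) ≈ -0.766044
c² ≈ 225 + 25 − 150·(-0.766044) ≈ 250 + 114.907 ≈ 364.907
c ≈ √364.907 ≈ 19.1025

c = 19.1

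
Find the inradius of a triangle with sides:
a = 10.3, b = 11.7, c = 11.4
r = Area/s where s is the semi-perimeter.
s = (10.3 + 11.7 + 11.4)/2 = 33.4/2 = 16.7
Area = √(s(s−a)(s−b)(s−c)) = √(16.7·6.4·5·5.3) ≈ √2832.32 ≈ 53.2195
r ≈ 53.2195/16.7 ≈ 3.1868

r = 3.187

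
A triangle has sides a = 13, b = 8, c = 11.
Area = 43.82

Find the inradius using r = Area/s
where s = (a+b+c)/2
s = (13 + 8 + 11)/2 = 32/2 = 16
r = Area/s = 43.82/16 ≈ 2.73875

r = 2.739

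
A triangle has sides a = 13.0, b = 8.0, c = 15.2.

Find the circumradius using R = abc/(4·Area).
First find the area with Heron's formula.
s = (13.0 + 8.0 + 15.2)/2 = 18.1
Area = √(s(s−a)(s−b)(s−c)) = √(18.1·5.1·10.1·2.9) ≈ √2703.76 ≈ 51.9977
abc = 13.0·8.0·15.2 = 1580.8
R = abc/(4·Area) ≈ 1580.8/(4·51.9977) = 1580.8/207.991 ≈ 7.60034

R = 7.6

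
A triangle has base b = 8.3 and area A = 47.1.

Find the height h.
A = ½·b·h  ⇒  h = 2A/b = 2·47.1/8.3 = 94.2/8.3 ≈ 11.3494

h = 11.35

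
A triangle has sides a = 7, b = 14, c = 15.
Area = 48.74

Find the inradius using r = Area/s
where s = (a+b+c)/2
s = (7 + 14 + 15)/2 = 36/2 = 18
r = Area/s = 48.74/18 ≈ 2.70778

r = 2.708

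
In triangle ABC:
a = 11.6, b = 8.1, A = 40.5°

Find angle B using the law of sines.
a/sin(A) = b/sin(B)  ⇒  sin(B) = b·sin(A)/a = 8.1·sin(40.5°)/11.6
sin(40.5°) ≈ 0.649448
sin(B) ≈ 8.1·0.649448/11.6 ≈ 5.26053/11.6 ≈ 0.453494
B = arcsin(0.453494) ≈ 26.9681°
(Since b ≤ a we need B ≤ A, so the obtuse alternative 180° − 26.9681° ≈ 153.032° is rejected.)

B = 26.97°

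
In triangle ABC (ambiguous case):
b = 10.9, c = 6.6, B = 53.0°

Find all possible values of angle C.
b/sin(B) = c/sin(C)  ⇒  sin(C) = c·sin(B)/b = 6.6·sin(53.0°)/10.9
sin(53.0°) ≈ 0.798636
sin(C) ≈ 6.6·0.798636/10.9 ≈ 5.27099/10.9 ≈ 0.483577
Candidate 1: C₁ = arcsin(0.483577) ≈ 28.9193°  →  A = 180° − 53.0° − 28.9193° ≈ 98.0807° > 0, valid
Candidate 2: C₂ = 180° − C₁ ≈ 151.081°  →  A = 180° − 53.0° − 151.081° ≈ -24.0807° ≤ 0, not a valid triangle

C = 28.92° (one solution)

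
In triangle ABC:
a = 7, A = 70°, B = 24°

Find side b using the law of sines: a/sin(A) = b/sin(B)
a/sin(A) = b/sin(B)  ⇒  b = a·sin(B)/sin(A) = 7·sin(24°)/sin(70°)
sin(24°) ≈ 0.406737, sin(70°) ≈ 0.939693
b ≈ 7·0.406737/0.939693 ≈ 2.84716/0.939693 ≈ 3.02988

b = 3.03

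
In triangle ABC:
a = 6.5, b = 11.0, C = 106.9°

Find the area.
Two sides and the included angle (SAS): A = ½·a·b·sin(C) = ½·6.5·11.0·sin(106.9°)
sin(106.9°) ≈ 0.956814
A ≈ ½·71.5·0.956814 = 35.75·0.956814 ≈ 34.2061

Area = 34.21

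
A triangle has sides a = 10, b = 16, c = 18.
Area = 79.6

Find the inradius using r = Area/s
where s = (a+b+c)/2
s = (10 + 16 + 18)/2 = 44/2 = 22
r = Area/s = 79.6/22 ≈ 3.61818

r = 3.618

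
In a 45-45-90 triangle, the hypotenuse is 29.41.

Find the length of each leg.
In a 45-45-90 triangle hypotenuse = leg·√2, so leg = hypotenuse/√2.
Leg = 29.41/√2 ≈ 29.41/1.41421 ≈ 20.796

Each leg = 20.8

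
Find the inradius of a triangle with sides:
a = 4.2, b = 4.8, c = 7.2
r = Area/s where s is the semi-perimeter.
s = (4.2 + 4.8 + 7.2)/2 = 16.2/2 = 8.1
Area = √(s(s−a)(s−b)(s−c)) = √(8.1·3.9·3.3·0.9) ≈ √93.8223 ≈ 9.68619
r ≈ 9.68619/8.1 ≈ 1.19583

r = 1.196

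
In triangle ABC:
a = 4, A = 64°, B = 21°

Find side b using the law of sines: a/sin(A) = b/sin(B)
a/sin(A) = b/sin(B)  ⇒  b = a·sin(B)/sin(A) = 4·sin(21°)/sin(64°)
sin(21°) ≈ 0.358368, sin(64°) ≈ 0.898794
b ≈ 4·0.358368/0.898794 ≈ 1.43347/0.898794 ≈ 1.59488

b = 1.595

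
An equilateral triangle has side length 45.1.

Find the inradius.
r = Area/s with s the semi-perimeter.
Area = (√3/4)·45.1² = (√3/4)·2034.01 ≈ 0.433013·2034.01 ≈ 880.752
s = 3·45.1/2 = 67.65
r ≈ 880.752/67.65 ≈ 13.0192
(Equivalently r = side/(2√3) = 45.1/3.4641 ≈ 13.0192.)

r = 13.02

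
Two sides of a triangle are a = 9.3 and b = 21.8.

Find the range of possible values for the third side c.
Triangle inequality: |a − b| < c < a + b
|a − b| = |9.3 − 21.8| = 12.5
a + b = 9.3 + 21.8 = 31.1

12.5 < c < 31.1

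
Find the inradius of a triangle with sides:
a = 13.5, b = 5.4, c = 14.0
r = Area/s where s is the semi-perimeter.
s = (13.5 + 5.4 + 14.0)/2 = 32.9/2 = 16.45
Area = √(s(s−a)(s−b)(s−c)) = √(16.45·2.95·11.05·2.45) ≈ √1313.76 ≈ 36.2458
r ≈ 36.2458/16.45 ≈ 2.20339

r = 2.203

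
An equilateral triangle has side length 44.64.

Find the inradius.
r = Area/s with s the semi-perimeter.
Area = (√3/4)·44.64² = (√3/4)·1992.7296 ≈ 0.433013·1992.7296 ≈ 862.877
s = 3·44.64/2 = 66.96
r ≈ 862.877/66.96 ≈ 12.8865
(Equivalently r = side/(2√3) = 44.64/3.4641 ≈ 12.8865.)

r = 12.89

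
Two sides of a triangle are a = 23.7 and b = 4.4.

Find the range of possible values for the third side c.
Triangle inequality: |a − b| < c < a + b
|a − b| = |23.7 − 4.4| = 19.3
a + b = 23.7 + 4.4 = 28.1

19.3 < c < 28.1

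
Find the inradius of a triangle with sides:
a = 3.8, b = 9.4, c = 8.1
r = Area/s where s is the semi-perimeter.
s = (3.8 + 9.4 + 8.1)/2 = 21.3/2 = 10.65
Area = √(s(s−a)(s−b)(s−c)) = √(10.65·6.85·1.25·2.55) ≈ √232.536 ≈ 15.2491
r ≈ 15.2491/10.65 ≈ 1.43184

r = 1.432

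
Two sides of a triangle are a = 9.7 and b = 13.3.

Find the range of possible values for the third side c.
Triangle inequality: |a − b| < c < a + b
|a − b| = |9.7 − 13.3| = 3.6
a + b = 9.7 + 13.3 = 23

3.6 < c < 23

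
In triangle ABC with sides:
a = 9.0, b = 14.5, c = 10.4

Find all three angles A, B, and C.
Law of cosines for each angle (a² = 81, b² = 210.25, c² = 108.16):
cos(A) = (b² + c² − a²)/(2bc) = (210.25 + 108.16 − 81)/(2·14.5·10.4) = 237.41/301.6 ≈ 0.787168  ⇒  A ≈ 38.0783°
cos(B) = (a² + c² − b²)/(2ac) = (81 + 108.16 − 210.25)/(2·9.0·10.4) = -21.09/187.2 ≈ -0.11266  ⇒  B ≈ 96.4687°
cos(C) = (a² + b² − c²)/(2ab) = (81 + 210.25 − 108.16)/(2·9.0·14.5) = 183.09/261 ≈ 0.701494  ⇒  C ≈ 45.453°
Check: A + B + C ≈ 180°

A = 38.08°, B = 96.47°, C = 45.45°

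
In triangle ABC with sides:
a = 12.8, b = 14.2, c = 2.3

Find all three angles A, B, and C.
Law of cosines for each angle (a² = 163.84, b² = 201.64, c² = 5.29):
cos(A) = (b² + c² − a²)/(2bc) = (201.64 + 5.29 − 163.84)/(2·14.2·2.3) = 43.09/65.32 ≈ 0.659675  ⇒  A ≈ 48.7249°
cos(B) = (a² + c² − b²)/(2ac) = (163.84 + 5.29 − 201.64)/(2·12.8·2.3) = -32.51/58.88 ≈ -0.55214  ⇒  B ≈ 123.514°
cos(C) = (a² + b² − c²)/(2ab) = (163.84 + 201.64 − 5.29)/(2·12.8·14.2) = 360.19/363.52 ≈ 0.99084  ⇒  C ≈ 7.76118°
Check: A + B + C ≈ 180°

A = 48.72°, B = 123.5°, C = 7.761°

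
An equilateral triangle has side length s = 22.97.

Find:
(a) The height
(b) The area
(a) The height splits the triangle into two 30-60-90 halves: h = s·√3/2 = 22.97·1.73205/2 ≈ 39.7852/2 ≈ 19.8926
(b) Area = (√3/4)·s² = (√3/4)·22.97² = (√3/4)·527.6209 ≈ 0.433013·527.6209 ≈ 228.467

Height = 19.89, Area = 228.5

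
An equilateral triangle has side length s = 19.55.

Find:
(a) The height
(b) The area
(a) The height splits the triangle into two 30-60-90 halves: h = s·√3/2 = 19.55·1.73205/2 ≈ 33.8616/2 ≈ 16.9308
(b) Area = (√3/4)·s² = (√3/4)·19.55² = (√3/4)·382.2025 ≈ 0.433013·382.2025 ≈ 165.499

Height = 16.93, Area = 165.5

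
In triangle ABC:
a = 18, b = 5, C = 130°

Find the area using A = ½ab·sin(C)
A = ½·a·b·sin(C) = ½·18·5·sin(130°)
sin(130°) ≈ 0.766044
A ≈ ½·90·0.766044 = 45·0.766044 ≈ 34.472

Area = 34.47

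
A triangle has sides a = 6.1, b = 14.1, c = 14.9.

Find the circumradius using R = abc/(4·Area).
First find the area with Heron's formula.
s = (6.1 + 14.1 + 14.9)/2 = 17.55
Area = √(s(s−a)(s−b)(s−c)) = √(17.55·11.45·3.45·2.65) ≈ √1837.16 ≈ 42.8621
abc = 6.1·14.1·14.9 = 1281.549
R = abc/(4·Area) ≈ 1281.549/(4·42.8621) = 1281.549/171.449 ≈ 7.47483

R = 7.475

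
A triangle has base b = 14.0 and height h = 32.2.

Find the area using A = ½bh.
A = ½·b·h = ½·14.0·32.2 = ½·450.8 = 225.4

Area = 225.4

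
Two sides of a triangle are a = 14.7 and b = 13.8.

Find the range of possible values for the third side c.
Triangle inequality: |a − b| < c < a + b
|a − b| = |14.7 − 13.8| = 0.9
a + b = 14.7 + 13.8 = 28.5

0.9 < c < 28.5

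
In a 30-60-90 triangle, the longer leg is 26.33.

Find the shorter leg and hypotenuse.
In a 30-60-90 triangle the sides are in ratio 1 : √3 : 2, so short leg = long leg/√3 and hypotenuse = 2·(short leg).
Short leg = 26.33/√3 ≈ 26.33/1.73205 ≈ 15.2016
Hypotenuse = 2·15.2016 ≈ 30.4033

Short leg = 15.2, Hypotenuse = 30.4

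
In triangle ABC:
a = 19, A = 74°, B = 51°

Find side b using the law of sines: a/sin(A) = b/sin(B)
a/sin(A) = b/sin(B)  ⇒  b = a·sin(B)/sin(A) = 19·sin(51°)/sin(74°)
sin(51°) ≈ 0.777146, sin(74°) ≈ 0.961262
b ≈ 19·0.777146/0.961262 ≈ 14.7658/0.961262 ≈ 15.3608

b = 15.36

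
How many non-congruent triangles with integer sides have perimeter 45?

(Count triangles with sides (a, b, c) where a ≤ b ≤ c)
Let a ≤ b ≤ c with a + b + c = 45. The only binding inequality is a + b > c, i.e. 45 − c > c, so c < 45/2; and c ≥ 45/3 since c is the largest side.
So 15 ≤ c ≤ 22. For each c, b runs from ⌈(45 − c)/2⌉ up to c (then a = 45 − b − c satisfies 1 ≤ a ≤ b automatically), giving c − ⌈(45 − c)/2⌉ + 1 choices.
Summing over c: 1 + 2 + 4 + 5 + 7 + 8 + 10 + 11 = 48
Check (closed form: nearest integer to p²/48 for even p, (p+3)²/48 for odd p): (45+3)²/48 = 48²/48 = 2304/48 ≈ 48.00 → 48

48 triangles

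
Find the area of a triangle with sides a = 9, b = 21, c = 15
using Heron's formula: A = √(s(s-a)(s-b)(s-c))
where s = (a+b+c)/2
s = (9 + 21 + 15)/2 = 45/2 = 22.5
s − a = 13.5, s − b = 1.5, s − c = 7.5
s(s−a)(s−b)(s−c) = 22.5·13.5·1.5·7.5 = 3417.1875
Area = √3417.1875 ≈ 58.4567

s = 22.5, Area = 58.46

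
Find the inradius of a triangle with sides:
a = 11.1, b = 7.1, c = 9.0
r = Area/s where s is the semi-perimeter.
s = (11.1 + 7.1 + 9.0)/2 = 27.2/2 = 13.6
Area = √(s(s−a)(s−b)(s−c)) = √(13.6·2.5·6.5·4.6) ≈ √1016.6 ≈ 31.8842
r ≈ 31.8842/13.6 ≈ 2.34442

r = 2.344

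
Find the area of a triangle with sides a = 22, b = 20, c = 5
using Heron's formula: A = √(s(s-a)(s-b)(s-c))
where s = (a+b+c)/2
s = (22 + 20 + 5)/2 = 47/2 = 23.5
s − a = 1.5, s − b = 3.5, s − c = 18.5
s(s−a)(s−b)(s−c) = 23.5·1.5·3.5·18.5 = 2282.4375
Area = √2282.4375 ≈ 47.7749

s = 23.5, Area = 47.77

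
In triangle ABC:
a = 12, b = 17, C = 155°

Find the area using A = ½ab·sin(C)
A = ½·a·b·sin(C) = ½·12·17·sin(155°)
sin(155°) ≈ 0.422618
A ≈ ½·204·0.422618 = 102·0.422618 ≈ 43.1071

Area = 43.11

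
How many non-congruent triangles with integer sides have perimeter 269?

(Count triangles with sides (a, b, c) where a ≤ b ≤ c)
Let a ≤ b ≤ c with a + b + c = 269. The only binding inequality is a + b > c, i.e. 269 − c > c, so c < 269/2; and c ≥ 269/3 since c is the largest side.
So 90 ≤ c ≤ 134. For each c, b runs from ⌈(269 − c)/2⌉ up to c (then a = 269 − b − c satisfies 1 ≤ a ≤ b automatically), giving c − ⌈(269 − c)/2⌉ + 1 choices.
Summing over c: 1 + 3 + 4 + 6 + … + 66 + 67  (45 terms, c = 90, …, 134) = 1541
Check (closed form: nearest integer to p²/48 for even p, (p+3)²/48 for odd p): (269+3)²/48 = 272²/48 = 73984/48 ≈ 1541.33 → 1541

1541 triangles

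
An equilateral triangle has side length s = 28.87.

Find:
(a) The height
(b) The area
(a) The height splits the triangle into two 30-60-90 halves: h = s·√3/2 = 28.87·1.73205/2 ≈ 50.0043/2 ≈ 25.0022
(b) Area = (√3/4)·s² = (√3/4)·28.87² = (√3/4)·833.4769 ≈ 0.433013·833.4769 ≈ 360.906

Height = 25, Area = 360.9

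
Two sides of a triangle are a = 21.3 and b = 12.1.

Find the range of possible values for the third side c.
Triangle inequality: |a − b| < c < a + b
|a − b| = |21.3 − 12.1| = 9.2
a + b = 21.3 + 12.1 = 33.4

9.2 < c < 33.4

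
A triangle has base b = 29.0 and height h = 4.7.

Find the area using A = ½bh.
A = ½·b·h = ½·29.0·4.7 = ½·136.3 = 68.15

Area = 68.15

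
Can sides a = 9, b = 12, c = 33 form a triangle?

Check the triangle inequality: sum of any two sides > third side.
a + b vs c: 9 + 12 = 21 ≤ 33  ✗
a + c vs b: 9 + 33 = 42 > 12  ✓
b + c vs a: 12 + 33 = 45 > 9  ✓

No: 9 + 12 = 21 is not > 33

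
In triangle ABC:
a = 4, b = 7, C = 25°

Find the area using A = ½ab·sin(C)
A = ½·a·b·sin(C) = ½·4·7·sin(25°)
sin(25°) ≈ 0.422618
A ≈ ½·28·0.422618 = 14·0.422618 ≈ 5.91666

Area = 5.917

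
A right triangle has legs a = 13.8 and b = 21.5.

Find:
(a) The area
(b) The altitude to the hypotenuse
(a) The legs are perpendicular, so Area = ½·a·b = ½·13.8·21.5 = ½·296.7 = 148.35
(b) Hypotenuse c = √(a² + b²) = √(190.44 + 462.25) = √652.69 ≈ 25.5478
    Area = ½·c·h_c  ⇒  h_c = 2·Area/c = 296.7/25.5478 ≈ 11.6135

Area = 148.35, h_c = 11.61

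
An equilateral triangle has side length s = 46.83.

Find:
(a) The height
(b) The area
(a) The height splits the triangle into two 30-60-90 halves: h = s·√3/2 = 46.83·1.73205/2 ≈ 81.1119/2 ≈ 40.556
(b) Area = (√3/4)·s² = (√3/4)·46.83² = (√3/4)·2193.0489 ≈ 0.433013·2193.0489 ≈ 949.618

Height = 40.56, Area = 949.6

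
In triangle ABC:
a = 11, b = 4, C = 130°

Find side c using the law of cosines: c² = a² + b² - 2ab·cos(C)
c² = 11² + 4² − 2·11·4·cos(130°)
cos(130°) ≈ -0.642788
c² ≈ 121 + 16 − 88·(-0.642788) ≈ 137 + 56.5653 ≈ 193.565
c ≈ √193.565 ≈ 13.9128

c = 13.91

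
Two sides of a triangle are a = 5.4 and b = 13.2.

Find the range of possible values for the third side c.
Triangle inequality: |a − b| < c < a + b
|a − b| = |5.4 − 13.2| = 7.8
a + b = 5.4 + 13.2 = 18.6

7.8 < c < 18.6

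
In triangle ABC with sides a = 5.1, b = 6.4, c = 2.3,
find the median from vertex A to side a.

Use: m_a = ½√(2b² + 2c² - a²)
m_a = ½√(2·6.4² + 2·2.3² − 5.1²) = ½√(2·40.96 + 2·5.29 − 26.01) = ½√(81.92 + 10.58 − 26.01) = ½√66.49
√66.49 ≈ 8.15414, so m_a ≈ 4.07707

m_a = 4.077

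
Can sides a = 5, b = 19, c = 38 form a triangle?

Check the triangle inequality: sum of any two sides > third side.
a + b vs c: 5 + 19 = 24 ≤ 38  ✗
a + c vs b: 5 + 38 = 43 > 19  ✓
b + c vs a: 19 + 38 = 57 > 5  ✓

No: 5 + 19 = 24 is not > 38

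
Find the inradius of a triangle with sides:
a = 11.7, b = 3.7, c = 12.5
r = Area/s where s is the semi-perimeter.
s = (11.7 + 3.7 + 12.5)/2 = 27.9/2 = 13.95
Area = √(s(s−a)(s−b)(s−c)) = √(13.95·2.25·10.25·1.45) ≈ √466.497 ≈ 21.5985
r ≈ 21.5985/13.95 ≈ 1.54828

r = 1.548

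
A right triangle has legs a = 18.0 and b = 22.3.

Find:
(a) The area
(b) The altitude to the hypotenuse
(a) The legs are perpendicular, so Area = ½·a·b = ½·18.0·22.3 = ½·401.4 = 200.7
(b) Hypotenuse c = √(a² + b²) = √(324 + 497.29) = √821.29 ≈ 28.6582
    Area = ½·c·h_c  ⇒  h_c = 2·Area/c = 401.4/28.6582 ≈ 14.0065

Area = 200.7, h_c = 14.01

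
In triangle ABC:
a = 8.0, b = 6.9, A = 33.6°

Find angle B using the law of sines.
a/sin(A) = b/sin(B)  ⇒  sin(B) = b·sin(A)/a = 6.9·sin(33.6°)/8.0
sin(33.6°) ≈ 0.553392
sin(B) ≈ 6.9·0.553392/8.0 ≈ 3.8184/8.0 ≈ 0.4773
B = arcsin(0.4773) ≈ 28.5092°
(Since b ≤ a we need B ≤ A, so the obtuse alternative 180° − 28.5092° ≈ 151.491° is rejected.)

B = 28.51°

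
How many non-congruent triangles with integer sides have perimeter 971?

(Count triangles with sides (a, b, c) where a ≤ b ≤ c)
Let a ≤ b ≤ c with a + b + c = 971. The only binding inequality is a + b > c, i.e. 971 − c > c, so c < 971/2; and c ≥ 971/3 since c is the largest side.
So 324 ≤ c ≤ 485. For each c, b runs from ⌈(971 − c)/2⌉ up to c (then a = 971 − b − c satisfies 1 ≤ a ≤ b automatically), giving c − ⌈(971 − c)/2⌉ + 1 choices.
Summing over c: 1 + 3 + 4 + 6 + … + 241 + 243  (162 terms, c = 324, …, 485) = 19764
Check (closed form: nearest integer to p²/48 for even p, (p+3)²/48 for odd p): (971+3)²/48 = 974²/48 = 948676/48 ≈ 19764.08 → 19764

19764 triangles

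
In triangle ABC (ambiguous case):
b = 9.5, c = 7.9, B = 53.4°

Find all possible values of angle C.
b/sin(B) = c/sin(C)  ⇒  sin(C) = c·sin(B)/b = 7.9·sin(53.4°)/9.5
sin(53.4°) ≈ 0.802817
sin(C) ≈ 7.9·0.802817/9.5 ≈ 6.34226/9.5 ≈ 0.667606
Candidate 1: C₁ = arcsin(0.667606) ≈ 41.8826°  →  A = 180° − 53.4° − 41.8826° ≈ 84.7174° > 0, valid
Candidate 2: C₂ = 180° − C₁ ≈ 138.117°  →  A = 180° − 53.4° − 138.117° ≈ -11.5174° ≤ 0, not a valid triangle

C = 41.88° (one solution)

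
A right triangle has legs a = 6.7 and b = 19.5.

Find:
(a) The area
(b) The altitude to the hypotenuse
(a) The legs are perpendicular, so Area = ½·a·b = ½·6.7·19.5 = ½·130.65 = 65.325
(b) Hypotenuse c = √(a² + b²) = √(44.89 + 380.25) = √425.14 ≈ 20.6189
    Area = ½·c·h_c  ⇒  h_c = 2·Area/c = 130.65/20.6189 ≈ 6.33641

Area = 65.325, h_c = 6.336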